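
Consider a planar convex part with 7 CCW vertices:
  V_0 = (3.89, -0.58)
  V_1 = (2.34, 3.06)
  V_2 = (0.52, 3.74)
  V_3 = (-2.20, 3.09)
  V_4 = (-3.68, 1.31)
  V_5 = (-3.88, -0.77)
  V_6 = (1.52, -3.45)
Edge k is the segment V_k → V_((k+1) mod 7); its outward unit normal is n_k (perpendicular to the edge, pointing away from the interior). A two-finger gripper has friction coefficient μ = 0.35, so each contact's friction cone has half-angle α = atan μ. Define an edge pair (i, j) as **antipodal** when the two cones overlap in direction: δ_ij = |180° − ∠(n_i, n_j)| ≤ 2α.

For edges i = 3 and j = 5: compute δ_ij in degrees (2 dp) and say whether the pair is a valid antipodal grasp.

δ = 76.65°, invalid

α = atan 0.35 = 19.29°;  2α = 38.58°
edge 3: e_3 = (-1.48, -1.78);  n_3 = (-0.7689, +0.6393)
edge 5: e_5 = (+5.40, -2.68);  n_5 = (-0.4446, -0.8958)
∠(n_3, n_5) = 103.35°
δ = |180° − 103.35°| = 76.65°
76.65° > 2α = 38.58°  →  invalid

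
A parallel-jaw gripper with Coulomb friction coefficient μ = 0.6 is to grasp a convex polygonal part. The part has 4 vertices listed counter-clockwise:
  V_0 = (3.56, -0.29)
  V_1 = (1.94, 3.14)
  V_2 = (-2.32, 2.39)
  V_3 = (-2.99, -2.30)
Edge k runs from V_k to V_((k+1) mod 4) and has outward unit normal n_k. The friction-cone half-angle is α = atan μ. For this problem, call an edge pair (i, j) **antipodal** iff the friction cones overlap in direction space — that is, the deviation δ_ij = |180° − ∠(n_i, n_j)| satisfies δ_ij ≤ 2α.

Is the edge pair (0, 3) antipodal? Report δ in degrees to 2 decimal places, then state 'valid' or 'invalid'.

δ = 81.78°, invalid

α = atan 0.6 = 30.96°;  2α = 61.93°
edge 0: e_0 = (-1.62, +3.43);  n_0 = (+0.9042, +0.4271)
edge 3: e_3 = (+6.55, +2.01);  n_3 = (+0.2934, -0.9560)
∠(n_0, n_3) = 98.22°
δ = |180° − 98.22°| = 81.78°
81.78° > 2α = 61.93°  →  invalid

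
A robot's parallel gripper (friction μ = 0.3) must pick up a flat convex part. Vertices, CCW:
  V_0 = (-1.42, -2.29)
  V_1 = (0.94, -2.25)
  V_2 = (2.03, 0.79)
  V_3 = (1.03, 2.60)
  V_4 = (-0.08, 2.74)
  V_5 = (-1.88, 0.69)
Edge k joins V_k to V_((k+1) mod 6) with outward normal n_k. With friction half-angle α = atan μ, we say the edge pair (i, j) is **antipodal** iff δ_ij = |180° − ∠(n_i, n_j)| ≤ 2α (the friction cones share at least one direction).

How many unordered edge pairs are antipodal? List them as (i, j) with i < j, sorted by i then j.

α = atan 0.3 = 16.70°;  2α = 33.40°
n_0 = (+0.0169, -0.9999)
n_1 = (+0.9413, -0.3375)
n_2 = (+0.8753, +0.4836)
n_3 = (+0.1251, +0.9921)
n_4 = (-0.7514, +0.6598)
n_5 = (-0.9883, -0.1526)
  (0,1): δ = 110.70°  ·
  (0,2): δ = 62.05°  ·
  (0,3): δ = 8.16°  ✓
  (0,4): δ = 47.74°  ·
  (0,5): δ = 97.80°  ·
  (1,2): δ = 131.35°  ·
  (1,3): δ = 77.46°  ·
  (1,4): δ = 21.56°  ✓
  (1,5): δ = 28.50°  ✓
  (2,3): δ = 126.11°  ·
  (2,4): δ = 70.20°  ·
  (2,5): δ = 20.14°  ✓
  (3,4): δ = 124.10°  ·
  (3,5): δ = 74.04°  ·
  (4,5): δ = 129.94°  ·
antipodal pairs: 4

count = 4; pairs: (0,3), (1,4), (1,5), (2,5)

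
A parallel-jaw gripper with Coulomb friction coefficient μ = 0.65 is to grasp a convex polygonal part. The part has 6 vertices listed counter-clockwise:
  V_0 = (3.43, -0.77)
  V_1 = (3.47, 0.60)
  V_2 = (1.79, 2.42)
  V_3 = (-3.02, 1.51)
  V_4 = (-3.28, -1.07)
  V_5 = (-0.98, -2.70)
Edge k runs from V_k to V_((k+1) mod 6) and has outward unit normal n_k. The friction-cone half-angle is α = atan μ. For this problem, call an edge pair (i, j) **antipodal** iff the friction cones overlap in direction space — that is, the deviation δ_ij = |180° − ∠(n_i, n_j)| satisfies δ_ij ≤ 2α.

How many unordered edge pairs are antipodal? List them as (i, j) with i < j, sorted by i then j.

α = atan 0.65 = 33.02°;  2α = 66.05°
n_0 = (+0.9996, -0.0292)
n_1 = (+0.7348, +0.6783)
n_2 = (-0.1859, +0.9826)
n_3 = (-0.9950, +0.1003)
n_4 = (-0.5782, -0.8159)
n_5 = (+0.4009, -0.9161)
  (0,1): δ = 135.62°  ·
  (0,2): δ = 77.61°  ·
  (0,3): δ = 4.08°  ✓
  (0,4): δ = 56.35°  ✓
  (0,5): δ = 115.31°  ·
  (1,2): δ = 122.00°  ·
  (1,3): δ = 48.46°  ✓
  (1,4): δ = 11.97°  ✓
  (1,5): δ = 70.93°  ·
  (2,3): δ = 106.47°  ·
  (2,4): δ = 46.04°  ✓
  (2,5): δ = 12.92°  ✓
  (3,4): δ = 119.57°  ·
  (3,5): δ = 60.61°  ✓
  (4,5): δ = 121.04°  ·
antipodal pairs: 7

count = 7; pairs: (0,3), (0,4), (1,3), (1,4), (2,4), (2,5), (3,5)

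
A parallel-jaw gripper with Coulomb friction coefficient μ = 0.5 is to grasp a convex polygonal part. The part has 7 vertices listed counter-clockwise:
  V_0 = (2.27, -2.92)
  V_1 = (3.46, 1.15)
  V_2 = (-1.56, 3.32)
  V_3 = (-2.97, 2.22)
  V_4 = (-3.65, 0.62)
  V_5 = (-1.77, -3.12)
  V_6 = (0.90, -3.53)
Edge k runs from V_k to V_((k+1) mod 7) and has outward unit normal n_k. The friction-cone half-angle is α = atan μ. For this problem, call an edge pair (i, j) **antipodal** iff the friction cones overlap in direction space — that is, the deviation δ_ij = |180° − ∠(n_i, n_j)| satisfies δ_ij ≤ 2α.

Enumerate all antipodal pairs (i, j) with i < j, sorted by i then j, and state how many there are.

α = atan 0.5 = 26.57°;  2α = 53.13°
n_0 = (+0.9598, -0.2806)
n_1 = (+0.3968, +0.9179)
n_2 = (-0.6151, +0.7884)
n_3 = (-0.9203, +0.3911)
n_4 = (-0.8935, -0.4491)
n_5 = (-0.1518, -0.9884)
n_6 = (+0.4068, -0.9135)
  (0,1): δ = 97.08°  ·
  (0,2): δ = 35.74°  ✓
  (0,3): δ = 6.73°  ✓
  (0,4): δ = 42.99°  ✓
  (0,5): δ = 97.57°  ·
  (0,6): δ = 130.30°  ·
  (1,2): δ = 118.66°  ·
  (1,3): δ = 89.65°  ·
  (1,4): δ = 39.94°  ✓
  (1,5): δ = 14.65°  ✓
  (1,6): δ = 47.38°  ✓
  (2,3): δ = 150.98°  ·
  (2,4): δ = 101.27°  ·
  (2,5): δ = 46.69°  ✓
  (2,6): δ = 13.96°  ✓
  (3,4): δ = 130.29°  ·
  (3,5): δ = 75.70°  ·
  (3,6): δ = 42.97°  ✓
  (4,5): δ = 125.42°  ·
  (4,6): δ = 92.69°  ·
  (5,6): δ = 147.27°  ·
antipodal pairs: 9

count = 9; pairs: (0,2), (0,3), (0,4), (1,4), (1,5), (1,6), (2,5), (2,6), (3,6)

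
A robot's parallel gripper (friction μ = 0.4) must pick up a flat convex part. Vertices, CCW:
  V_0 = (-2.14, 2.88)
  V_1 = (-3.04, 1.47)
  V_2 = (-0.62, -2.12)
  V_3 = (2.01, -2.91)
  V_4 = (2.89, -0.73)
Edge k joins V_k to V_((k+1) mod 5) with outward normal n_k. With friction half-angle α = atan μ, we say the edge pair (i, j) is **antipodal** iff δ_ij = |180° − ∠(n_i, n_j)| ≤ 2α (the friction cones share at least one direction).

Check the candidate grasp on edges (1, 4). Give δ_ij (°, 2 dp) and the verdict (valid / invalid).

α = atan 0.4 = 21.80°;  2α = 43.60°
edge 1: e_1 = (+2.42, -3.59);  n_1 = (-0.8292, -0.5590)
edge 4: e_4 = (-5.03, +3.61);  n_4 = (+0.5831, +0.8124)
∠(n_1, n_4) = 159.65°
δ = |180° − 159.65°| = 20.35°
20.35° ≤ 2α = 43.60°  →  valid

δ = 20.35°, valid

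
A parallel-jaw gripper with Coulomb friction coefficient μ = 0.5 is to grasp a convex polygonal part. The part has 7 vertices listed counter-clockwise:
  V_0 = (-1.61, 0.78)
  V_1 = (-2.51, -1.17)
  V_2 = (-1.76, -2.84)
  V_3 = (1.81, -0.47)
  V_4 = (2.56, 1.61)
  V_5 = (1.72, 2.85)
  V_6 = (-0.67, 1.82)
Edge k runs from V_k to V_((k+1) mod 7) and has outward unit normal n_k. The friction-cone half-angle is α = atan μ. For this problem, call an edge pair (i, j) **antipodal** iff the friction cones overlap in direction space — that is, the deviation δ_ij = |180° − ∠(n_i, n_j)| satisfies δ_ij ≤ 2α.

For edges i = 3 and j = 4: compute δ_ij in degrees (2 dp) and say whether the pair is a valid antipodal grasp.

α = atan 0.5 = 26.57°;  2α = 53.13°
edge 3: e_3 = (+0.75, +2.08);  n_3 = (+0.9407, -0.3392)
edge 4: e_4 = (-0.84, +1.24);  n_4 = (+0.8279, +0.5608)
∠(n_3, n_4) = 53.94°
δ = |180° − 53.94°| = 126.06°
126.06° > 2α = 53.13°  →  invalid

δ = 126.06°, invalid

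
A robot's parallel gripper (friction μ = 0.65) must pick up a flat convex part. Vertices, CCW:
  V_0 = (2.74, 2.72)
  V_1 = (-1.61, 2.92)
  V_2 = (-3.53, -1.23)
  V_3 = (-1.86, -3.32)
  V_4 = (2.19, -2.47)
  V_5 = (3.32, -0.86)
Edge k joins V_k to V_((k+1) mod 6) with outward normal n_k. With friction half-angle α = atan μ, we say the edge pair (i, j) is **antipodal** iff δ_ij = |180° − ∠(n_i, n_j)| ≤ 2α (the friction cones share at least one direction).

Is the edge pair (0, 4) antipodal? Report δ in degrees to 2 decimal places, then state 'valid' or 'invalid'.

α = atan 0.65 = 33.02°;  2α = 66.05°
edge 0: e_0 = (-4.35, +0.20);  n_0 = (+0.0459, +0.9989)
edge 4: e_4 = (+1.13, +1.61);  n_4 = (+0.8185, -0.5745)
∠(n_0, n_4) = 122.43°
δ = |180° − 122.43°| = 57.57°
57.57° ≤ 2α = 66.05°  →  valid

δ = 57.57°, valid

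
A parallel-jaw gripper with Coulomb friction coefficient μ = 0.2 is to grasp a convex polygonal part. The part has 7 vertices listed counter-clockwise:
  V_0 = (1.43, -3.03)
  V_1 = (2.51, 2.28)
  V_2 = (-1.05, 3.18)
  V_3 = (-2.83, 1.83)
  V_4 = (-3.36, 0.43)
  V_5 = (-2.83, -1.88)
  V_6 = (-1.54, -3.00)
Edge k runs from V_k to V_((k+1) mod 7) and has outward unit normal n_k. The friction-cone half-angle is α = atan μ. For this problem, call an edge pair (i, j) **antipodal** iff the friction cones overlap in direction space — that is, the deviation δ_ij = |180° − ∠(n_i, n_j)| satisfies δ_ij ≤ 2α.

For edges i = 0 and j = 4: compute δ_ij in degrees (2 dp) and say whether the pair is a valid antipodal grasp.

δ = 24.42°, invalid

α = atan 0.2 = 11.31°;  2α = 22.62°
edge 0: e_0 = (+1.08, +5.31);  n_0 = (+0.9799, -0.1993)
edge 4: e_4 = (+0.53, -2.31);  n_4 = (-0.9747, -0.2236)
∠(n_0, n_4) = 155.58°
δ = |180° − 155.58°| = 24.42°
24.42° > 2α = 22.62°  →  invalid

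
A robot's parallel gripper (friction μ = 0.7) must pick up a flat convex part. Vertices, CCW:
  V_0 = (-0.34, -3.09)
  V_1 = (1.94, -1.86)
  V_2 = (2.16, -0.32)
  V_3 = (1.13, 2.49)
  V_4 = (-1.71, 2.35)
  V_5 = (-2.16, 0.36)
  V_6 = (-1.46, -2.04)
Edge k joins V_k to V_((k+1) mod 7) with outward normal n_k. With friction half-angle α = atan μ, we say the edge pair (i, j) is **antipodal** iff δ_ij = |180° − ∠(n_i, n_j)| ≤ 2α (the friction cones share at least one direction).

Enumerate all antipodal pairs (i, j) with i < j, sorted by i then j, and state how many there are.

count = 9; pairs: (0,3), (0,4), (1,4), (1,5), (1,6), (2,4), (2,5), (2,6), (3,6)

α = atan 0.7 = 34.99°;  2α = 69.98°
n_0 = (+0.4748, -0.8801)
n_1 = (+0.9899, -0.1414)
n_2 = (+0.9389, +0.3442)
n_3 = (-0.0492, +0.9988)
n_4 = (-0.9754, +0.2206)
n_5 = (-0.9600, -0.2800)
n_6 = (-0.6839, -0.7295)
  (0,1): δ = 126.48°  ·
  (0,2): δ = 98.22°  ·
  (0,3): δ = 25.52°  ✓
  (0,4): δ = 48.91°  ✓
  (0,5): δ = 77.91°  ·
  (0,6): δ = 108.50°  ·
  (1,2): δ = 151.74°  ·
  (1,3): δ = 79.05°  ·
  (1,4): δ = 4.61°  ✓
  (1,5): δ = 24.39°  ✓
  (1,6): δ = 54.98°  ✓
  (2,3): δ = 107.31°  ·
  (2,4): δ = 32.87°  ✓
  (2,5): δ = 3.87°  ✓
  (2,6): δ = 26.72°  ✓
  (3,4): δ = 105.56°  ·
  (3,5): δ = 76.56°  ·
  (3,6): δ = 45.97°  ✓
  (4,5): δ = 151.00°  ·
  (4,6): δ = 120.41°  ·
  (5,6): δ = 149.41°  ·
antipodal pairs: 9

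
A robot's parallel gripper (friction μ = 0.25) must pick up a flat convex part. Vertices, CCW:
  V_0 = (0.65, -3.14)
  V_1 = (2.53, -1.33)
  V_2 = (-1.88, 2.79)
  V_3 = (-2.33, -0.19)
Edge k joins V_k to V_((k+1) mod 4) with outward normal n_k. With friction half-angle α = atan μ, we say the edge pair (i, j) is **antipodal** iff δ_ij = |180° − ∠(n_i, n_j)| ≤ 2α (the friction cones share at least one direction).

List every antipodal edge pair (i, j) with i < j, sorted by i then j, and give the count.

α = atan 0.25 = 14.04°;  2α = 28.07°
n_0 = (+0.6936, -0.7204)
n_1 = (+0.6827, +0.7307)
n_2 = (-0.9888, +0.1493)
n_3 = (-0.7035, -0.7107)
  (0,1): δ = 86.97°  ·
  (0,2): δ = 37.50°  ·
  (0,3): δ = 91.38°  ·
  (1,2): δ = 55.53°  ·
  (1,3): δ = 1.66°  ✓
  (2,3): δ = 126.12°  ·
antipodal pairs: 1

count = 1; pairs: (1,3)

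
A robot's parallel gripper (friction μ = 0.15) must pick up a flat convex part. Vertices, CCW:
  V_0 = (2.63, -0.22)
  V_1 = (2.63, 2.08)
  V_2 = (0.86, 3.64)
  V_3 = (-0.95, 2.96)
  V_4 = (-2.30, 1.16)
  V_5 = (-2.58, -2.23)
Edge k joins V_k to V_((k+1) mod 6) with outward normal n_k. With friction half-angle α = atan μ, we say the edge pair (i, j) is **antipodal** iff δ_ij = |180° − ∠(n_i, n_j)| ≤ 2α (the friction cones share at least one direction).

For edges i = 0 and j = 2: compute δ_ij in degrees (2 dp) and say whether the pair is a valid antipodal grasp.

α = atan 0.15 = 8.53°;  2α = 17.06°
edge 0: e_0 = (+0.00, +2.30);  n_0 = (+1.0000, -0.0000)
edge 2: e_2 = (-1.81, -0.68);  n_2 = (-0.3517, +0.9361)
∠(n_0, n_2) = 110.59°
δ = |180° − 110.59°| = 69.41°
69.41° > 2α = 17.06°  →  invalid

δ = 69.41°, invalid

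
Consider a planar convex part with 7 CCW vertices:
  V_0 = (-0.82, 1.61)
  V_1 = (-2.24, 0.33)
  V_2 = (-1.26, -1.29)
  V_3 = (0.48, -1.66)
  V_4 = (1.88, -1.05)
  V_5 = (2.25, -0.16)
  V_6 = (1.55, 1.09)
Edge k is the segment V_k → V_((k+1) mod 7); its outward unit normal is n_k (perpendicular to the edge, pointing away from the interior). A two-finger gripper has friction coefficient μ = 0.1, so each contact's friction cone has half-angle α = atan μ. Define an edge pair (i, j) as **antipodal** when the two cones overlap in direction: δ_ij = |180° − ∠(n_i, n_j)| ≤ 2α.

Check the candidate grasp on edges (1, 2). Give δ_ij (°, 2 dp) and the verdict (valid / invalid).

δ = 133.18°, invalid

α = atan 0.1 = 5.71°;  2α = 11.42°
edge 1: e_1 = (+0.98, -1.62);  n_1 = (-0.8556, -0.5176)
edge 2: e_2 = (+1.74, -0.37);  n_2 = (-0.2080, -0.9781)
∠(n_1, n_2) = 46.82°
δ = |180° − 46.82°| = 133.18°
133.18° > 2α = 11.42°  →  invalid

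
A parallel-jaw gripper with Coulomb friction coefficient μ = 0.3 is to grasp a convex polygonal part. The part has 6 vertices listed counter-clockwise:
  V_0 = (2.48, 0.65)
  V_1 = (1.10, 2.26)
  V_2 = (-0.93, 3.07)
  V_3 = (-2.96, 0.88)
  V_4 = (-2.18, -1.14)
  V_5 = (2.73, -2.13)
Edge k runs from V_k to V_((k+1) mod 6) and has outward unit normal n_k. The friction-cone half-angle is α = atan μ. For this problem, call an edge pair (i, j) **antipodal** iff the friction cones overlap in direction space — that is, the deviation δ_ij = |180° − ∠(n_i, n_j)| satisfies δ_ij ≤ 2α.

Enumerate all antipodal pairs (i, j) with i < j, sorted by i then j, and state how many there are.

count = 3; pairs: (0,3), (1,4), (3,5)

α = atan 0.3 = 16.70°;  2α = 33.40°
n_0 = (+0.7593, +0.6508)
n_1 = (+0.3706, +0.9288)
n_2 = (-0.7334, +0.6798)
n_3 = (-0.9329, -0.3602)
n_4 = (-0.1977, -0.9803)
n_5 = (+0.9960, +0.0896)
  (0,1): δ = 152.35°  ·
  (0,2): δ = 83.43°  ·
  (0,3): δ = 19.49°  ✓
  (0,4): δ = 38.00°  ·
  (0,5): δ = 144.54°  ·
  (1,2): δ = 111.08°  ·
  (1,3): δ = 47.13°  ·
  (1,4): δ = 10.35°  ✓
  (1,5): δ = 116.89°  ·
  (2,3): δ = 116.06°  ·
  (2,4): δ = 58.57°  ·
  (2,5): δ = 47.97°  ·
  (3,4): δ = 122.51°  ·
  (3,5): δ = 15.97°  ✓
  (4,5): δ = 73.46°  ·
antipodal pairs: 3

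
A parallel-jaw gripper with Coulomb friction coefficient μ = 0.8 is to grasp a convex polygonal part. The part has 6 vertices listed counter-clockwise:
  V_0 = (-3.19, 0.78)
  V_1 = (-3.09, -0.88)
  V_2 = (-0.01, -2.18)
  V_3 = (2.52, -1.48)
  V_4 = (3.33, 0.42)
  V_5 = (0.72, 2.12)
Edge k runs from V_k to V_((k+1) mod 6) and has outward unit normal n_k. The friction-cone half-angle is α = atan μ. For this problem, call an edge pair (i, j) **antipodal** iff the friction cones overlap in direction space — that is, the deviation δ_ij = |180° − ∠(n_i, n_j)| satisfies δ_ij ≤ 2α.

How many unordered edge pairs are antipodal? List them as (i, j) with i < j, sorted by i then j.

α = atan 0.8 = 38.66°;  2α = 77.32°
n_0 = (-0.9982, -0.0601)
n_1 = (-0.3889, -0.9213)
n_2 = (+0.2667, -0.9638)
n_3 = (+0.9199, -0.3922)
n_4 = (+0.5458, +0.8379)
n_5 = (-0.3242, +0.9460)
  (0,1): δ = 116.33°  ·
  (0,2): δ = 77.98°  ·
  (0,3): δ = 26.54°  ✓
  (0,4): δ = 53.47°  ✓
  (0,5): δ = 105.47°  ·
  (1,2): δ = 141.65°  ·
  (1,3): δ = 90.21°  ·
  (1,4): δ = 10.19°  ✓
  (1,5): δ = 41.80°  ✓
  (2,3): δ = 128.56°  ·
  (2,4): δ = 48.54°  ✓
  (2,5): δ = 3.45°  ✓
  (3,4): δ = 99.99°  ·
  (3,5): δ = 47.99°  ✓
  (4,5): δ = 128.01°  ·
antipodal pairs: 7

count = 7; pairs: (0,3), (0,4), (1,4), (1,5), (2,4), (2,5), (3,5)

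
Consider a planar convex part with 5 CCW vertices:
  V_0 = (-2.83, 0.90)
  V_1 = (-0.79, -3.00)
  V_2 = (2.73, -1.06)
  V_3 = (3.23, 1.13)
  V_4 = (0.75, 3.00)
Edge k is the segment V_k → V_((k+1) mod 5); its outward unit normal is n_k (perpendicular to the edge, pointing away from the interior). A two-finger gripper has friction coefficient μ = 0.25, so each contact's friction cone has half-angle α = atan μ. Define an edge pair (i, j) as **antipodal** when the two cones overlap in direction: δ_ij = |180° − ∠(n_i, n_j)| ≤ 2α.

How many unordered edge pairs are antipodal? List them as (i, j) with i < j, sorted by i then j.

α = atan 0.25 = 14.04°;  2α = 28.07°
n_0 = (-0.8861, -0.4635)
n_1 = (+0.4827, -0.8758)
n_2 = (+0.9749, -0.2226)
n_3 = (+0.6021, +0.7985)
n_4 = (-0.5060, +0.8626)
  (0,1): δ = 88.75°  ·
  (0,2): δ = 40.47°  ·
  (0,3): δ = 25.37°  ✓
  (0,4): δ = 92.78°  ·
  (1,2): δ = 131.72°  ·
  (1,3): δ = 65.88°  ·
  (1,4): δ = 1.53°  ✓
  (2,3): δ = 114.16°  ·
  (2,4): δ = 46.74°  ·
  (3,4): δ = 112.59°  ·
antipodal pairs: 2

count = 2; pairs: (0,3), (1,4)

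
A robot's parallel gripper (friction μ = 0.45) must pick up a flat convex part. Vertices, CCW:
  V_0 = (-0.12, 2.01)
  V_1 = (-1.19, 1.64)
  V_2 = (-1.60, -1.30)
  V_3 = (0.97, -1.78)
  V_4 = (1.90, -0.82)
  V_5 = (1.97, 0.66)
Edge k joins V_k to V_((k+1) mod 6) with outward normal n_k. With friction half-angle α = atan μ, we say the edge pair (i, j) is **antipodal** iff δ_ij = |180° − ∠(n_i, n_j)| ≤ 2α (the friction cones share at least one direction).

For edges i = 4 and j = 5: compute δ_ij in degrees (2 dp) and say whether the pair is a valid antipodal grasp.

δ = 120.15°, invalid

α = atan 0.45 = 24.23°;  2α = 48.46°
edge 4: e_4 = (+0.07, +1.48);  n_4 = (+0.9989, -0.0472)
edge 5: e_5 = (-2.09, +1.35);  n_5 = (+0.5426, +0.8400)
∠(n_4, n_5) = 59.85°
δ = |180° − 59.85°| = 120.15°
120.15° > 2α = 48.46°  →  invalid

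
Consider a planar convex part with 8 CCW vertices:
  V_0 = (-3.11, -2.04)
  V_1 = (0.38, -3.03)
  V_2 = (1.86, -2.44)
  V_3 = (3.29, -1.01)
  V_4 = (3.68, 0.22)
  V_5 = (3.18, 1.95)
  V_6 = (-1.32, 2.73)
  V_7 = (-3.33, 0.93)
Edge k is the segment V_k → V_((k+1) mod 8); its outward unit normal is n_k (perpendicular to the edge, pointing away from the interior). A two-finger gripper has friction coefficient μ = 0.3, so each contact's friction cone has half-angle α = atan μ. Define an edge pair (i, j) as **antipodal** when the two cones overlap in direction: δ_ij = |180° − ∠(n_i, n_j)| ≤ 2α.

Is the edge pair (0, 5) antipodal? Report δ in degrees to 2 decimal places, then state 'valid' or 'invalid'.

α = atan 0.3 = 16.70°;  2α = 33.40°
edge 0: e_0 = (+3.49, -0.99);  n_0 = (-0.2729, -0.9620)
edge 5: e_5 = (-4.50, +0.78);  n_5 = (+0.1708, +0.9853)
∠(n_0, n_5) = 174.00°
δ = |180° − 174.00°| = 6.00°
6.00° ≤ 2α = 33.40°  →  valid

δ = 6.00°, valid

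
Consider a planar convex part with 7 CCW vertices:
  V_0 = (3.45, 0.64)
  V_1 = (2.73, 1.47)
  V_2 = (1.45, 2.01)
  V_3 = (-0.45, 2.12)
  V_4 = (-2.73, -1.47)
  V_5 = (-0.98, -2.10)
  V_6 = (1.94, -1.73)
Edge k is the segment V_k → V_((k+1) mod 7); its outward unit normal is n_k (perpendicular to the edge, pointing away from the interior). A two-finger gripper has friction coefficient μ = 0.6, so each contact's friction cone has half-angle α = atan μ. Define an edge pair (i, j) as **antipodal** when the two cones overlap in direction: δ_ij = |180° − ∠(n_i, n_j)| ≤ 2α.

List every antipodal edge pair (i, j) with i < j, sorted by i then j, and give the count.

count = 9; pairs: (0,4), (0,5), (1,4), (1,5), (2,4), (2,5), (2,6), (3,5), (3,6)

α = atan 0.6 = 30.96°;  2α = 61.93°
n_0 = (+0.7554, +0.6553)
n_1 = (+0.3887, +0.9214)
n_2 = (+0.0578, +0.9983)
n_3 = (-0.8441, +0.5361)
n_4 = (-0.3387, -0.9409)
n_5 = (+0.1257, -0.9921)
n_6 = (+0.8434, -0.5373)
  (0,1): δ = 153.81°  ·
  (0,2): δ = 134.25°  ·
  (0,3): δ = 73.36°  ·
  (0,4): δ = 29.26°  ✓
  (0,5): δ = 56.28°  ✓
  (0,6): δ = 106.56°  ·
  (1,2): δ = 160.44°  ·
  (1,3): δ = 99.55°  ·
  (1,4): δ = 3.07°  ✓
  (1,5): δ = 30.10°  ✓
  (1,6): δ = 80.37°  ·
  (2,3): δ = 119.11°  ·
  (2,4): δ = 16.49°  ✓
  (2,5): δ = 10.54°  ✓
  (2,6): δ = 60.81°  ✓
  (3,4): δ = 77.38°  ·
  (3,5): δ = 50.36°  ✓
  (3,6): δ = 0.08°  ✓
  (4,5): δ = 152.98°  ·
  (4,6): δ = 102.70°  ·
  (5,6): δ = 129.72°  ·
antipodal pairs: 9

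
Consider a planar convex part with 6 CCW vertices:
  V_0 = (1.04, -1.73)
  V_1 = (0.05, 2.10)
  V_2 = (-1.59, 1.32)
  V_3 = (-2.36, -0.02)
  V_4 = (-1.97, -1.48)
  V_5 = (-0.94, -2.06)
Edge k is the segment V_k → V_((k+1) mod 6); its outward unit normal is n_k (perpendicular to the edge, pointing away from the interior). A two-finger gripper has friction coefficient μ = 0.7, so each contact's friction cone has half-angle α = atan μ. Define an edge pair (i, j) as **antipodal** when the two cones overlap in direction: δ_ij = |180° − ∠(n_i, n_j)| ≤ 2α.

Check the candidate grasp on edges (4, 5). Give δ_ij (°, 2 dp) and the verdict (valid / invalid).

δ = 141.15°, invalid

α = atan 0.7 = 34.99°;  2α = 69.98°
edge 4: e_4 = (+1.03, -0.58);  n_4 = (-0.4907, -0.8713)
edge 5: e_5 = (+1.98, +0.33);  n_5 = (+0.1644, -0.9864)
∠(n_4, n_5) = 38.85°
δ = |180° − 38.85°| = 141.15°
141.15° > 2α = 69.98°  →  invalid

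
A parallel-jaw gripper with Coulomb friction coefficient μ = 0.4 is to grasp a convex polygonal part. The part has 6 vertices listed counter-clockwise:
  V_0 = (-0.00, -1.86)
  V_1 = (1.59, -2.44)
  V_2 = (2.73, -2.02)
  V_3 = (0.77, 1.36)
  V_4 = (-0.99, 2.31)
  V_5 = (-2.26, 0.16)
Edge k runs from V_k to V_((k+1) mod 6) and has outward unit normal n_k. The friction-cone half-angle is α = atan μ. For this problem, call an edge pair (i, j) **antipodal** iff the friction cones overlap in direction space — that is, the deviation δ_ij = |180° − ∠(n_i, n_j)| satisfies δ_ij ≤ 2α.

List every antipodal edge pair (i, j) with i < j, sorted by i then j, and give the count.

count = 5; pairs: (0,2), (0,3), (1,4), (2,5), (3,5)

α = atan 0.4 = 21.80°;  2α = 43.60°
n_0 = (-0.3427, -0.9394)
n_1 = (+0.3457, -0.9383)
n_2 = (+0.8651, +0.5016)
n_3 = (+0.4750, +0.8800)
n_4 = (-0.8610, +0.5086)
n_5 = (-0.6664, -0.7456)
  (0,1): δ = 139.73°  ·
  (0,2): δ = 39.85°  ✓
  (0,3): δ = 8.32°  ✓
  (0,4): δ = 79.47°  ·
  (0,5): δ = 158.25°  ·
  (1,2): δ = 80.12°  ·
  (1,3): δ = 48.58°  ·
  (1,4): δ = 39.20°  ✓
  (1,5): δ = 117.98°  ·
  (2,3): δ = 148.47°  ·
  (2,4): δ = 60.68°  ·
  (2,5): δ = 18.10°  ✓
  (3,4): δ = 92.21°  ·
  (3,5): δ = 13.43°  ✓
  (4,5): δ = 101.22°  ·
antipodal pairs: 5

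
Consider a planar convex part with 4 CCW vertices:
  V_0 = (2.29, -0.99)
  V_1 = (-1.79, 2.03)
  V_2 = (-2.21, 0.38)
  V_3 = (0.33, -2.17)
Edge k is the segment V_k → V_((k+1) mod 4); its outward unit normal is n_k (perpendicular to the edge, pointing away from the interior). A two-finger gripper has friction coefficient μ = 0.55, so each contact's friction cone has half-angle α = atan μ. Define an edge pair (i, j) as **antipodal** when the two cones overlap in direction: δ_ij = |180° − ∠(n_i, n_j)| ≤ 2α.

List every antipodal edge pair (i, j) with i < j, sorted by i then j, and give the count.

count = 2; pairs: (0,2), (1,3)

α = atan 0.55 = 28.81°;  2α = 57.62°
n_0 = (+0.5949, +0.8038)
n_1 = (-0.9691, +0.2467)
n_2 = (-0.7085, -0.7057)
n_3 = (+0.5158, -0.8567)
  (0,1): δ = 67.77°  ·
  (0,2): δ = 8.60°  ✓
  (0,3): δ = 67.56°  ·
  (1,2): δ = 120.83°  ·
  (1,3): δ = 44.67°  ✓
  (2,3): δ = 103.84°  ·
antipodal pairs: 2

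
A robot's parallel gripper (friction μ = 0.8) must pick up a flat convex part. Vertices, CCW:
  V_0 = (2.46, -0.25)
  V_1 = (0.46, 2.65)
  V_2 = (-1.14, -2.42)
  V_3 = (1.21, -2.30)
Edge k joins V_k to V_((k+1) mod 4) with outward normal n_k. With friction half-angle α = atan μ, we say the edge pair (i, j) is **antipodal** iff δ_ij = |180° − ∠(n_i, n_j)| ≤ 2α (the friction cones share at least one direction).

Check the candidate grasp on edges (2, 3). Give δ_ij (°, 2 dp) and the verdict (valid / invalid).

α = atan 0.8 = 38.66°;  2α = 77.32°
edge 2: e_2 = (+2.35, +0.12);  n_2 = (+0.0510, -0.9987)
edge 3: e_3 = (+1.25, +2.05);  n_3 = (+0.8538, -0.5206)
∠(n_2, n_3) = 55.70°
δ = |180° − 55.70°| = 124.30°
124.30° > 2α = 77.32°  →  invalid

δ = 124.30°, invalid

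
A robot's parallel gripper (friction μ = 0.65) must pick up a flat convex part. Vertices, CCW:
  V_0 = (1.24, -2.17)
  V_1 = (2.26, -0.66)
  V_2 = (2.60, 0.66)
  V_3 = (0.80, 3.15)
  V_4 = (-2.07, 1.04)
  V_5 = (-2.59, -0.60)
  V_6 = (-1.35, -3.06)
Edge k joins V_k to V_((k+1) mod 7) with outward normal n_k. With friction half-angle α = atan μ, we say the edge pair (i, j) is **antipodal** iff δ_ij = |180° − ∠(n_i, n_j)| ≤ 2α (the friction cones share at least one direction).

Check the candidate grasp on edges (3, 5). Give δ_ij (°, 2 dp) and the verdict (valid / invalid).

α = atan 0.65 = 33.02°;  2α = 66.05°
edge 3: e_3 = (-2.87, -2.11);  n_3 = (-0.5923, +0.8057)
edge 5: e_5 = (+1.24, -2.46);  n_5 = (-0.8930, -0.4501)
∠(n_3, n_5) = 80.43°
δ = |180° − 80.43°| = 99.57°
99.57° > 2α = 66.05°  →  invalid

δ = 99.57°, invalid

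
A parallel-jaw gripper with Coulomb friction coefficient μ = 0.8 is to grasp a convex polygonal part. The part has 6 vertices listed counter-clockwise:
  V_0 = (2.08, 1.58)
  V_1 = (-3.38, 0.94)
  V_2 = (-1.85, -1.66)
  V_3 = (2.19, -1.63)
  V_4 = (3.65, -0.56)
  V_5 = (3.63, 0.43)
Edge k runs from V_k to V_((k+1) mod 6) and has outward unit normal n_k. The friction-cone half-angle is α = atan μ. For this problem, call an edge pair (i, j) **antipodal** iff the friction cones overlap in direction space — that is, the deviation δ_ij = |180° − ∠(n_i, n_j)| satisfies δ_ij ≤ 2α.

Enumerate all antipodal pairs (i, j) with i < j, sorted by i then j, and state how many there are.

α = atan 0.8 = 38.66°;  2α = 77.32°
n_0 = (-0.1164, +0.9932)
n_1 = (-0.8618, -0.5072)
n_2 = (+0.0074, -1.0000)
n_3 = (+0.5911, -0.8066)
n_4 = (+0.9998, +0.0202)
n_5 = (+0.5958, +0.8031)
  (0,1): δ = 66.21°  ✓
  (0,2): δ = 6.26°  ✓
  (0,3): δ = 29.55°  ✓
  (0,4): δ = 84.47°  ·
  (0,5): δ = 136.74°  ·
  (1,2): δ = 120.05°  ·
  (1,3): δ = 84.24°  ·
  (1,4): δ = 29.32°  ✓
  (1,5): δ = 22.95°  ✓
  (2,3): δ = 144.19°  ·
  (2,4): δ = 89.27°  ·
  (2,5): δ = 37.00°  ✓
  (3,4): δ = 125.08°  ·
  (3,5): δ = 72.81°  ✓
  (4,5): δ = 127.73°  ·
antipodal pairs: 7

count = 7; pairs: (0,1), (0,2), (0,3), (1,4), (1,5), (2,5), (3,5)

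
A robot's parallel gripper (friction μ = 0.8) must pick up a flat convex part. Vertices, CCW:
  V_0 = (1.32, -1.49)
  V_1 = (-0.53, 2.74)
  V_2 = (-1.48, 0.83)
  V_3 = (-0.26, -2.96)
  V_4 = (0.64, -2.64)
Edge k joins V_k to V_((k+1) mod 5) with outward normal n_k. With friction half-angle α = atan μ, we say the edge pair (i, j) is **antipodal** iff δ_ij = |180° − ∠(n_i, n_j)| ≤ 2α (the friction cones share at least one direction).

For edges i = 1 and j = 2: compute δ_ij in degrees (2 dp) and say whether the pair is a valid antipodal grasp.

α = atan 0.8 = 38.66°;  2α = 77.32°
edge 1: e_1 = (-0.95, -1.91);  n_1 = (-0.8954, +0.4453)
edge 2: e_2 = (+1.22, -3.79);  n_2 = (-0.9519, -0.3064)
∠(n_1, n_2) = 44.29°
δ = |180° − 44.29°| = 135.71°
135.71° > 2α = 77.32°  →  invalid

δ = 135.71°, invalid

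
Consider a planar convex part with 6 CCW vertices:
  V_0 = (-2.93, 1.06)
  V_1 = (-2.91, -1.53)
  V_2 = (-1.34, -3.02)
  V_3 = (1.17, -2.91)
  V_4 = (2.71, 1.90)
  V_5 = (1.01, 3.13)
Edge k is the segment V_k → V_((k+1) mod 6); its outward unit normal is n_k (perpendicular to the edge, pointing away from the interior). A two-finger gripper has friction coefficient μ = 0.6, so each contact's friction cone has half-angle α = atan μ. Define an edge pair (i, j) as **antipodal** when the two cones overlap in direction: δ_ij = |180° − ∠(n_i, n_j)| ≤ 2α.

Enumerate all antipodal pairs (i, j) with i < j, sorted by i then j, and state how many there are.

α = atan 0.6 = 30.96°;  2α = 61.93°
n_0 = (-1.0000, -0.0077)
n_1 = (-0.6884, -0.7253)
n_2 = (+0.0438, -0.9990)
n_3 = (+0.9524, -0.3049)
n_4 = (+0.5862, +0.8102)
n_5 = (-0.4651, +0.8853)
  (0,1): δ = 133.94°  ·
  (0,2): δ = 87.93°  ·
  (0,3): δ = 18.20°  ✓
  (0,4): δ = 53.67°  ✓
  (0,5): δ = 117.27°  ·
  (1,2): δ = 133.99°  ·
  (1,3): δ = 64.25°  ·
  (1,4): δ = 7.62°  ✓
  (1,5): δ = 71.22°  ·
  (2,3): δ = 110.26°  ·
  (2,4): δ = 38.40°  ✓
  (2,5): δ = 25.21°  ✓
  (3,4): δ = 108.13°  ·
  (3,5): δ = 44.53°  ✓
  (4,5): δ = 116.40°  ·
antipodal pairs: 6

count = 6; pairs: (0,3), (0,4), (1,4), (2,4), (2,5), (3,5)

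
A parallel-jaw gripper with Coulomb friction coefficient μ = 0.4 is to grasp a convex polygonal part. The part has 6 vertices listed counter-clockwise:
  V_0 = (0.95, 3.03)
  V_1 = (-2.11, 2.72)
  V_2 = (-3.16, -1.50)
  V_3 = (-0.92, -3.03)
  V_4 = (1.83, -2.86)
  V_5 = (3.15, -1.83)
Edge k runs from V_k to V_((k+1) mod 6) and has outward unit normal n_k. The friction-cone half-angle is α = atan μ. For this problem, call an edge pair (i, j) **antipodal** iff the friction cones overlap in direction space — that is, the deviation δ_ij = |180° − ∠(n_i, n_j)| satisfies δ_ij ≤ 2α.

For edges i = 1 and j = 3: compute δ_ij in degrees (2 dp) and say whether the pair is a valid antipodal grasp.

α = atan 0.4 = 21.80°;  2α = 43.60°
edge 1: e_1 = (-1.05, -4.22);  n_1 = (-0.9704, +0.2415)
edge 3: e_3 = (+2.75, +0.17);  n_3 = (+0.0617, -0.9981)
∠(n_1, n_3) = 107.51°
δ = |180° − 107.51°| = 72.49°
72.49° > 2α = 43.60°  →  invalid

δ = 72.49°, invalid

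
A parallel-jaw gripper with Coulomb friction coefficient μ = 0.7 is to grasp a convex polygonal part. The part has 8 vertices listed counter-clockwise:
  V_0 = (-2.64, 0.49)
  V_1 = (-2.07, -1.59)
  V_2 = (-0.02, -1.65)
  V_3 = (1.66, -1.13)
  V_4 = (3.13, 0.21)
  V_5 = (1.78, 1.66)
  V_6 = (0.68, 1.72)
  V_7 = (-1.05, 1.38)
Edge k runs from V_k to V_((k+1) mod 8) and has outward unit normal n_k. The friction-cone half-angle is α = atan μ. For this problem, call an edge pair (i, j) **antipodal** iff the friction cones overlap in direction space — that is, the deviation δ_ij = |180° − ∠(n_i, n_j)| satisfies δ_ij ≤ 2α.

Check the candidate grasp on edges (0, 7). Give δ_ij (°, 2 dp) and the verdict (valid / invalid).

δ = 103.91°, invalid

α = atan 0.7 = 34.99°;  2α = 69.98°
edge 0: e_0 = (+0.57, -2.08);  n_0 = (-0.9644, -0.2643)
edge 7: e_7 = (-1.59, -0.89);  n_7 = (-0.4884, +0.8726)
∠(n_0, n_7) = 76.09°
δ = |180° − 76.09°| = 103.91°
103.91° > 2α = 69.98°  →  invalid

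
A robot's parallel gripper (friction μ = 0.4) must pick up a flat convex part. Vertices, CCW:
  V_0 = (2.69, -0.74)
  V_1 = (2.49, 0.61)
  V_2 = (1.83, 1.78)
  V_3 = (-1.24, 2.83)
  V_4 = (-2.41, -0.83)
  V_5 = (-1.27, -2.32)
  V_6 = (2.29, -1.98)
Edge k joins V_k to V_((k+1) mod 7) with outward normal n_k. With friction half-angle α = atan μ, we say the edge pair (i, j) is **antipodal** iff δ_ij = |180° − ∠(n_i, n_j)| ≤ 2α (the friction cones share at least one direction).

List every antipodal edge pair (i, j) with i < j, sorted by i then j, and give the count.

count = 6; pairs: (0,3), (0,4), (1,4), (2,4), (2,5), (3,6)

α = atan 0.4 = 21.80°;  2α = 43.60°
n_0 = (+0.9892, +0.1465)
n_1 = (+0.8710, +0.4913)
n_2 = (+0.3236, +0.9462)
n_3 = (-0.9525, +0.3045)
n_4 = (-0.7942, -0.6076)
n_5 = (+0.0951, -0.9955)
n_6 = (+0.9517, -0.3070)
  (0,1): δ = 159.00°  ·
  (0,2): δ = 117.31°  ·
  (0,3): δ = 26.15°  ✓
  (0,4): δ = 28.99°  ✓
  (0,5): δ = 87.03°  ·
  (0,6): δ = 153.69°  ·
  (1,2): δ = 138.31°  ·
  (1,3): δ = 47.16°  ·
  (1,4): δ = 7.99°  ✓
  (1,5): δ = 66.03°  ·
  (1,6): δ = 132.69°  ·
  (2,3): δ = 88.85°  ·
  (2,4): δ = 33.70°  ✓
  (2,5): δ = 24.34°  ✓
  (2,6): δ = 91.00°  ·
  (3,4): δ = 124.85°  ·
  (3,5): δ = 66.82°  ·
  (3,6): δ = 0.15°  ✓
  (4,5): δ = 121.96°  ·
  (4,6): δ = 55.30°  ·
  (5,6): δ = 113.33°  ·
antipodal pairs: 6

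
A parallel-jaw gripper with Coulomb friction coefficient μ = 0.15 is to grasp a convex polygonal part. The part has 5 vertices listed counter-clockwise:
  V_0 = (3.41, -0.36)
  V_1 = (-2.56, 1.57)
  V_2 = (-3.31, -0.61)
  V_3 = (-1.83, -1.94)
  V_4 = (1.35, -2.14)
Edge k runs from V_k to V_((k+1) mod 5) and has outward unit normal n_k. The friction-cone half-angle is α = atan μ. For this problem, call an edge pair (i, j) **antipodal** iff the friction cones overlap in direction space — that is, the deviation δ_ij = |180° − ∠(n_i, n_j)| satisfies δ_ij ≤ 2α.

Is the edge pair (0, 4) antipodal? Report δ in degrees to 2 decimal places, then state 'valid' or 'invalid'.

α = atan 0.15 = 8.53°;  2α = 17.06°
edge 0: e_0 = (-5.97, +1.93);  n_0 = (+0.3076, +0.9515)
edge 4: e_4 = (+2.06, +1.78);  n_4 = (+0.6538, -0.7567)
∠(n_0, n_4) = 121.26°
δ = |180° − 121.26°| = 58.74°
58.74° > 2α = 17.06°  →  invalid

δ = 58.74°, invalid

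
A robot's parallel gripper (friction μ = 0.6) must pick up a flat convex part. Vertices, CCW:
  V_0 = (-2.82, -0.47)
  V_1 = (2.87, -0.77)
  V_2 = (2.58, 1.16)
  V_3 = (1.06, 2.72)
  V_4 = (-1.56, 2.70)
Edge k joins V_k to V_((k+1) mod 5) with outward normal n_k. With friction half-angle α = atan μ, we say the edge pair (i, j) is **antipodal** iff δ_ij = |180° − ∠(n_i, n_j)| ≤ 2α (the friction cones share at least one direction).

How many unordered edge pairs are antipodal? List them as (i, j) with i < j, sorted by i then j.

α = atan 0.6 = 30.96°;  2α = 61.93°
n_0 = (-0.0527, -0.9986)
n_1 = (+0.9889, +0.1486)
n_2 = (+0.7162, +0.6979)
n_3 = (-0.0076, +1.0000)
n_4 = (-0.9293, +0.3694)
  (0,1): δ = 78.44°  ·
  (0,2): δ = 42.73°  ✓
  (0,3): δ = 3.46°  ✓
  (0,4): δ = 71.34°  ·
  (1,2): δ = 144.29°  ·
  (1,3): δ = 98.11°  ·
  (1,4): δ = 30.22°  ✓
  (2,3): δ = 133.82°  ·
  (2,4): δ = 65.93°  ·
  (3,4): δ = 112.11°  ·
antipodal pairs: 3

count = 3; pairs: (0,2), (0,3), (1,4)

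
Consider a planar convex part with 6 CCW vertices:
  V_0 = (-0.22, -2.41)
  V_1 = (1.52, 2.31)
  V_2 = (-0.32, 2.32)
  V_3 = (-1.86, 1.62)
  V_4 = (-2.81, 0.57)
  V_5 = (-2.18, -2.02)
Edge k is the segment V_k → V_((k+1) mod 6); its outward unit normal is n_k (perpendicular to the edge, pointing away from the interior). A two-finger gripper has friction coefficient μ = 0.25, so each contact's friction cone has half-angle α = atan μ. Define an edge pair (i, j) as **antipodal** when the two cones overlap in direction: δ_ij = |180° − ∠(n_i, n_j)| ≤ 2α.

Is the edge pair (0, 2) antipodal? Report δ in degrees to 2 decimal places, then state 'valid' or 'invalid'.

α = atan 0.25 = 14.04°;  2α = 28.07°
edge 0: e_0 = (+1.74, +4.72);  n_0 = (+0.9383, -0.3459)
edge 2: e_2 = (-1.54, -0.70);  n_2 = (-0.4138, +0.9104)
∠(n_0, n_2) = 134.68°
δ = |180° − 134.68°| = 45.32°
45.32° > 2α = 28.07°  →  invalid

δ = 45.32°, invalid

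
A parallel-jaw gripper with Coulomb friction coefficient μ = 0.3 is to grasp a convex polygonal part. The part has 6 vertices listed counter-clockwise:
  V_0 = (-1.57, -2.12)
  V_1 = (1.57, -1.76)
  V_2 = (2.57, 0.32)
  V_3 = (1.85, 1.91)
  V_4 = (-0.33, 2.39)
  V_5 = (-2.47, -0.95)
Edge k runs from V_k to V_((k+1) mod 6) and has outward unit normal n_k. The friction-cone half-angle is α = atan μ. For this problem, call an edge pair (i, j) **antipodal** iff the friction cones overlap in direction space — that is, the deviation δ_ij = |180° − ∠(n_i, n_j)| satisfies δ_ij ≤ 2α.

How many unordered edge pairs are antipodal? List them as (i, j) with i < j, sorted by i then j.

α = atan 0.3 = 16.70°;  2α = 33.40°
n_0 = (+0.1139, -0.9935)
n_1 = (+0.9013, -0.4333)
n_2 = (+0.9110, +0.4125)
n_3 = (+0.2150, +0.9766)
n_4 = (-0.8420, +0.5395)
n_5 = (-0.7926, -0.6097)
  (0,1): δ = 122.22°  ·
  (0,2): δ = 72.18°  ·
  (0,3): δ = 18.96°  ✓
  (0,4): δ = 50.81°  ·
  (0,5): δ = 121.03°  ·
  (1,2): δ = 129.96°  ·
  (1,3): δ = 76.74°  ·
  (1,4): δ = 6.97°  ✓
  (1,5): δ = 63.25°  ·
  (2,3): δ = 126.78°  ·
  (2,4): δ = 57.01°  ·
  (2,5): δ = 13.21°  ✓
  (3,4): δ = 110.23°  ·
  (3,5): δ = 40.01°  ·
  (4,5): δ = 109.78°  ·
antipodal pairs: 3

count = 3; pairs: (0,3), (1,4), (2,5)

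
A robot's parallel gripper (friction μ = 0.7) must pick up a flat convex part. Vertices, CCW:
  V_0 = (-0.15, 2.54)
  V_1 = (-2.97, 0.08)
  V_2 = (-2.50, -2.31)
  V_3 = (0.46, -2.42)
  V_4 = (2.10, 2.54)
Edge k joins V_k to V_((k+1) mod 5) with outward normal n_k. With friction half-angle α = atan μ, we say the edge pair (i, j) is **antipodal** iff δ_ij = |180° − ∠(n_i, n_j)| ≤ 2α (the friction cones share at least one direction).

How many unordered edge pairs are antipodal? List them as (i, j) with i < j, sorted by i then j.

count = 4; pairs: (0,2), (0,3), (1,3), (2,4)

α = atan 0.7 = 34.99°;  2α = 69.98°
n_0 = (-0.6574, +0.7536)
n_1 = (-0.9812, -0.1930)
n_2 = (-0.0371, -0.9993)
n_3 = (+0.9494, -0.3139)
n_4 = (+0.0000, +1.0000)
  (0,1): δ = 119.97°  ·
  (0,2): δ = 43.23°  ✓
  (0,3): δ = 30.60°  ✓
  (0,4): δ = 138.90°  ·
  (1,2): δ = 103.25°  ·
  (1,3): δ = 29.42°  ✓
  (1,4): δ = 78.87°  ·
  (2,3): δ = 106.17°  ·
  (2,4): δ = 2.13°  ✓
  (3,4): δ = 71.70°  ·
antipodal pairs: 4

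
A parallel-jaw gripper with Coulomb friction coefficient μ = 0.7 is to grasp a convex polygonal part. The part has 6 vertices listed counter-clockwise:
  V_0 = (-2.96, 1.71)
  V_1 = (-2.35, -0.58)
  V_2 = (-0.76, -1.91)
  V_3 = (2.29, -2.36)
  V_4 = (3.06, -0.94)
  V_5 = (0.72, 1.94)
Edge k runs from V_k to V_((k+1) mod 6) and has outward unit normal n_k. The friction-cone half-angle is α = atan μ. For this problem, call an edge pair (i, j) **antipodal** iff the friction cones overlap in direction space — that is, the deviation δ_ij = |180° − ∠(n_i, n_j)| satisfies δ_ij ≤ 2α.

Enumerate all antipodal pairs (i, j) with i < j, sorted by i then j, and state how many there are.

count = 7; pairs: (0,3), (0,4), (1,4), (1,5), (2,4), (2,5), (3,5)

α = atan 0.7 = 34.99°;  2α = 69.98°
n_0 = (-0.9663, -0.2574)
n_1 = (-0.6416, -0.7670)
n_2 = (-0.1460, -0.9893)
n_3 = (+0.8791, -0.4767)
n_4 = (+0.7761, +0.6306)
n_5 = (-0.0624, +0.9981)
  (0,1): δ = 144.83°  ·
  (0,2): δ = 113.31°  ·
  (0,3): δ = 43.38°  ✓
  (0,4): δ = 24.18°  ✓
  (0,5): δ = 78.66°  ·
  (1,2): δ = 148.48°  ·
  (1,3): δ = 78.56°  ·
  (1,4): δ = 10.99°  ✓
  (1,5): δ = 43.49°  ✓
  (2,3): δ = 110.08°  ·
  (2,4): δ = 42.51°  ✓
  (2,5): δ = 11.97°  ✓
  (3,4): δ = 112.44°  ·
  (3,5): δ = 57.95°  ✓
  (4,5): δ = 125.52°  ·
antipodal pairs: 7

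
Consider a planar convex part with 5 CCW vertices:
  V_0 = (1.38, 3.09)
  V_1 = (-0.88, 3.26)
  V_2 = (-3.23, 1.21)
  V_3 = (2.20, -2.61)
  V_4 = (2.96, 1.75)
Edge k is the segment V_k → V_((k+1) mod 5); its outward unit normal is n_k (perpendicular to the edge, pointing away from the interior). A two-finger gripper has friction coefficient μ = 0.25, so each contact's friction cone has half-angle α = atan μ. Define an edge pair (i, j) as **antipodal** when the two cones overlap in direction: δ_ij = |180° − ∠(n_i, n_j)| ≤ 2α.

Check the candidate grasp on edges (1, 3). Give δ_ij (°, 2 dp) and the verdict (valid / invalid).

α = atan 0.25 = 14.04°;  2α = 28.07°
edge 1: e_1 = (-2.35, -2.05);  n_1 = (-0.6574, +0.7536)
edge 3: e_3 = (+0.76, +4.36);  n_3 = (+0.9851, -0.1717)
∠(n_1, n_3) = 140.99°
δ = |180° − 140.99°| = 39.01°
39.01° > 2α = 28.07°  →  invalid

δ = 39.01°, invalid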